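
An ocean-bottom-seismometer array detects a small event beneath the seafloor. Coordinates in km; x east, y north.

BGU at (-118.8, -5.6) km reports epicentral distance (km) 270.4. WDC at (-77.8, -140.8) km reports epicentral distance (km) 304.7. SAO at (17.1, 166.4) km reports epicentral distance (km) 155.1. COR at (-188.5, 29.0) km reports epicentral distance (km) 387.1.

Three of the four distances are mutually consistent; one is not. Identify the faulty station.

COR

Solve using three stations at a time. Using BGU, WDC, SAO (subtract circle equations pairwise → linear system) gives (x, y) ≈ (140.2, 72.1).
Distances from that point to each station vs reported:
  BGU: calculated 270.4 vs reported 270.4 → residual 0.0 km
  WDC: calculated 304.7 vs reported 304.7 → residual 0.0 km
  SAO: calculated 155.1 vs reported 155.1 → residual 0.0 km
  COR: calculated 331.5 vs reported 387.1 → residual 55.6 km
BGU, WDC, SAO are mutually consistent (residuals ≈ 0); COR is off by 55.6 km.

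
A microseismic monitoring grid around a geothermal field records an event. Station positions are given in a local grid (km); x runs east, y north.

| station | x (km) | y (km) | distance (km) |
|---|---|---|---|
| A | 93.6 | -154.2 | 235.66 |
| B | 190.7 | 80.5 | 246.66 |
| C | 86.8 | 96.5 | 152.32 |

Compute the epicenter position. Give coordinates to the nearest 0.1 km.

-51.1 km east, 31.8 km north

Circle about each station: (x − 93.6)² + (y + 154.2)² = 235.66²; (x − 190.7)² + (y − 80.5)² = 246.66²; (x − 86.8)² + (y − 96.5)² = 152.32².
Subtracting the A equation from the B and C equations removes the quadratic terms:
194.2 x + 469.4 y = 5002.62
-13.6 x + 501.4 y = 16642.14
Solving the 2×2 system: x ≈ -51.1, y ≈ 31.8 km.
Check against A (with the unrounded x, y): √((x − 93.6)²+(y + 154.2)²) = 235.67 ≈ 235.66 km. ✓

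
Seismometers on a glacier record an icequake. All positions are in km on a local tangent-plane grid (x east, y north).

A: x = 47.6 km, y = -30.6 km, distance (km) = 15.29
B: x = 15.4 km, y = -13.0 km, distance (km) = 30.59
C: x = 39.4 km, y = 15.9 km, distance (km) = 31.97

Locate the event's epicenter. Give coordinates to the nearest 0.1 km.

Circle about each station: (x − 47.6)² + (y + 30.6)² = 15.29²; (x − 15.4)² + (y + 13.0)² = 30.59²; (x − 39.4)² + (y − 15.9)² = 31.97².
Subtracting the A equation from the B and C equations removes the quadratic terms:
-64.4 x + 35.2 y = -3497.92
-16.4 x + 93.0 y = -2185.25
Solving the 2×2 system: x ≈ 45.9, y ≈ -15.4 km.
Check against A (with the unrounded x, y): √((x − 47.6)²+(y + 30.6)²) = 15.29 ≈ 15.29 km. ✓

45.9 km east, -15.4 km north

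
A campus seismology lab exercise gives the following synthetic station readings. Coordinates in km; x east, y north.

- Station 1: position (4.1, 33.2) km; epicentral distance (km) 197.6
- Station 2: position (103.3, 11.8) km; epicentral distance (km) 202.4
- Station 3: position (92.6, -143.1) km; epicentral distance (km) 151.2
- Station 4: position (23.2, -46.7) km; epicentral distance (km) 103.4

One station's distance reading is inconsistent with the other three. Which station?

Solve using three stations at a time. Using Station 2, Station 3, Station 4 (subtract circle equations pairwise → linear system) gives (x, y) ≈ (-55.6, -113.5).
Distances from that point to each station vs reported:
  Station 1: calculated 158.4 vs reported 197.6 → residual 39.2 km
  Station 2: calculated 202.3 vs reported 202.4 → residual 0.1 km
  Station 3: calculated 151.1 vs reported 151.2 → residual 0.1 km
  Station 4: calculated 103.3 vs reported 103.4 → residual 0.1 km
Station 2, Station 3, Station 4 are mutually consistent (residuals ≈ 0); Station 1 is off by 39.2 km.

Station 1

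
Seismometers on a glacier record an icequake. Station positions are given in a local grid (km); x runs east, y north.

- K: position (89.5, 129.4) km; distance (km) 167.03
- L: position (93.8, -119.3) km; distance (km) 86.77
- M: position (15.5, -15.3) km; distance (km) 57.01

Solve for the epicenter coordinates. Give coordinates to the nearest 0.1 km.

x ≈ 68.5 km, y ≈ -36.3 km

Circle about each station: (x − 89.5)² + (y − 129.4)² = 167.03²; (x − 93.8)² + (y + 119.3)² = 86.77²; (x − 15.5)² + (y + 15.3)² = 57.01².
Subtracting the K equation from the L and M equations removes the quadratic terms:
8.6 x − 497.4 y = 18646.31
-148.0 x − 289.4 y = 368.61
Solving the 2×2 system: x ≈ 68.5, y ≈ -36.3 km.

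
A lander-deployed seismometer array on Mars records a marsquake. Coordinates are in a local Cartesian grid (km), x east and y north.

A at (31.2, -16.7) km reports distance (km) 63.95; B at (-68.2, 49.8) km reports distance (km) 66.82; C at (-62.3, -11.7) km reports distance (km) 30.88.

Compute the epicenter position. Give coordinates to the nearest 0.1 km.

-31.9 km east, -6.3 km north

Circle about each station: (x − 31.2)² + (y + 16.7)² = 63.95²; (x + 68.2)² + (y − 49.8)² = 66.82²; (x + 62.3)² + (y + 11.7)² = 30.88².
Subtracting the A equation from the B and C equations removes the quadratic terms:
-198.8 x + 133.0 y = 5503.64
-187.0 x + 10.0 y = 5901.88
Solving the 2×2 system: x ≈ -31.9, y ≈ -6.3 km.
Check against A (with the unrounded x, y): √((x − 31.2)²+(y + 16.7)²) = 63.95 ≈ 63.95 km. ✓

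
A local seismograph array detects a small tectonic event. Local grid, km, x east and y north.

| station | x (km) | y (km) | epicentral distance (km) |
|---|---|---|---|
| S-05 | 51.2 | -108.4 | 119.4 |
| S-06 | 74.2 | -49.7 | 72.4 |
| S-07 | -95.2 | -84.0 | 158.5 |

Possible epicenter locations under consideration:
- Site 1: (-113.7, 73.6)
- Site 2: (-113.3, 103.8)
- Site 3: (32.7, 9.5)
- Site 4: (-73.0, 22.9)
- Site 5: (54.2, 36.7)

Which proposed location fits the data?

For each candidate, compare |candidate − station| to the reported distance:
Site 1: residuals S-05 126.2, S-06 152.3, S-07 0.2 → max 152.3 km
Site 2: residuals S-05 149.1, S-06 169.9, S-07 30.2 → max 169.9 km
Site 3: residuals S-05 0.1, S-06 0.1, S-07 0.1 → max 0.1 km
Site 4: residuals S-05 61.3, S-06 91.7, S-07 49.3 → max 91.7 km
Site 5: residuals S-05 25.7, S-06 16.3, S-07 33.6 → max 33.6 km
Only Site 3 has all residuals ≈ 0.

Site 3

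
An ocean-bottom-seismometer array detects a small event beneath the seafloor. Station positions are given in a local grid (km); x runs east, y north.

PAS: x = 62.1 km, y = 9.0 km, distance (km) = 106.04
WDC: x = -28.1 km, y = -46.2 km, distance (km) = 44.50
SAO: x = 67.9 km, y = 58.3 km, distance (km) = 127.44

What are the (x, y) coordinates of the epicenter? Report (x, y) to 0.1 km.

-43.1 km east, -4.3 km north

Circle about each station: (x − 62.1)² + (y − 9.0)² = 106.04²; (x + 28.1)² + (y + 46.2)² = 44.50²; (x − 67.9)² + (y − 58.3)² = 127.44².
Subtracting pairs of circle equations eliminates x²+y² and gives linear equations (the radical axes):
-180.4 x − 110.4 y = 8250.87
11.6 x + 98.6 y = -924.58
Solving the 2×2 system: x ≈ -43.1, y ≈ -4.3 km.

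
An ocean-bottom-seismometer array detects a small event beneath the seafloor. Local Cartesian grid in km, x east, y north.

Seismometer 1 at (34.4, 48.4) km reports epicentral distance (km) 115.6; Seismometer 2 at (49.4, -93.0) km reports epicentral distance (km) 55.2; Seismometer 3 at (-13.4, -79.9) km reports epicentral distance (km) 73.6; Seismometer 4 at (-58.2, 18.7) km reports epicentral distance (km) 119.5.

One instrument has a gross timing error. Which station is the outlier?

Seismometer 1

Solve using three stations at a time. Using Seismometer 2, Seismometer 3, Seismometer 4 (subtract circle equations pairwise → linear system) gives (x, y) ≈ (47.0, -37.9).
Distances from that point to each station vs reported:
  Seismometer 1: calculated 87.2 vs reported 115.6 → residual 28.4 km
  Seismometer 2: calculated 55.1 vs reported 55.2 → residual 0.1 km
  Seismometer 3: calculated 73.5 vs reported 73.6 → residual 0.1 km
  Seismometer 4: calculated 119.5 vs reported 119.5 → residual 0.0 km
Seismometer 2, Seismometer 3, Seismometer 4 are mutually consistent (residuals ≈ 0); Seismometer 1 is off by 28.4 km.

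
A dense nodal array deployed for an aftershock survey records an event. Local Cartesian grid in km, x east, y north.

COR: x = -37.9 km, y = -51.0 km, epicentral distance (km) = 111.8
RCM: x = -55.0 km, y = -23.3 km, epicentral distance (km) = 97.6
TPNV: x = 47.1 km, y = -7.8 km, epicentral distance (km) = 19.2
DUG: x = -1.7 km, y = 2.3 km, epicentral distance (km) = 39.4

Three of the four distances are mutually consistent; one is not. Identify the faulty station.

COR

Solve using three stations at a time. Using RCM, TPNV, DUG (subtract circle equations pairwise → linear system) gives (x, y) ≈ (37.2, 8.7).
Distances from that point to each station vs reported:
  COR: calculated 96.0 vs reported 111.8 → residual 15.8 km
  RCM: calculated 97.6 vs reported 97.6 → residual 0.0 km
  TPNV: calculated 19.3 vs reported 19.2 → residual 0.1 km
  DUG: calculated 39.4 vs reported 39.4 → residual 0.0 km
RCM, TPNV, DUG are mutually consistent (residuals ≈ 0); COR is off by 15.8 km.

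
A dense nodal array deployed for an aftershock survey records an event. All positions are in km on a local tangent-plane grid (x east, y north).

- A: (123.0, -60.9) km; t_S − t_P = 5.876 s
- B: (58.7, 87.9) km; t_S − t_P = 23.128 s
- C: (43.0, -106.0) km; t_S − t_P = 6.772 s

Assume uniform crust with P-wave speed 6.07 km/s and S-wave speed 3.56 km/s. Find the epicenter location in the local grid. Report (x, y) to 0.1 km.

x ≈ 101.3 km, y ≈ -106.6 km

Distance from S−P lag: d = Δt · v_P v_S / (v_P − v_S) = Δt · (6.07·3.56)/(6.07−3.56) ≈ 8.6092·Δt.
So d_A = 50.59, d_B = 199.11, d_C = 58.30 km.
Circle about each station: (x − 123.0)² + (y + 60.9)² = 50.59²; (x − 58.7)² + (y − 87.9)² = 199.11²; (x − 43.0)² + (y + 106.0)² = 58.30².
Subtracting the A equation from the B and C equations removes the quadratic terms:
-128.6 x + 297.6 y = -44751.15
-160.0 x − 90.2 y = -6592.35
Solving the 2×2 system: x ≈ 101.3, y ≈ -106.6 km.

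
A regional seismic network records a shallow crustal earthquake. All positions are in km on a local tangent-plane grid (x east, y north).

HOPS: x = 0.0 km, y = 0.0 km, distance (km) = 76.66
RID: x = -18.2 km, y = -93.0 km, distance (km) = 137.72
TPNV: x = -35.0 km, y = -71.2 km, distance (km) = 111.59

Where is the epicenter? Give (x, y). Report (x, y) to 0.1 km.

x ≈ -68.0 km, y ≈ 35.4 km

Circle about each station: x² + y² = 76.66²; (x + 18.2)² + (y + 93.0)² = 137.72²; (x + 35.0)² + (y + 71.2)² = 111.59².
Subtracting pairs of circle equations eliminates x²+y² and gives linear equations (the radical axes):
-36.4 x − 186.0 y = -4109.80
-70.0 x − 142.4 y = -281.13
Solving the 2×2 system: x ≈ -68.0, y ≈ 35.4 km.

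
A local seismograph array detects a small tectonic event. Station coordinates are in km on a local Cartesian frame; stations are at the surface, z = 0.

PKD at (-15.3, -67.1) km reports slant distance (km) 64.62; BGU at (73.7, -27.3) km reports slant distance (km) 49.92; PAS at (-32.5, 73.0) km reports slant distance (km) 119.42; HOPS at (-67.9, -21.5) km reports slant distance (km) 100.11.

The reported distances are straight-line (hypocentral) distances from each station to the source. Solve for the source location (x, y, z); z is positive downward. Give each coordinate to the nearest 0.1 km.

(29.4, -26.5, 23.0)

Each station gives a sphere (x−x_i)² + (y−y_i)² + z² = d_i² (stations at z=0).
Subtracting the PKD sphere from BGU and PAS: z² cancels, leaving linear equations in x and y:
178.0 x + 79.6 y = 3124.22
-34.4 x + 280.2 y = -8436.64
Solving: x ≈ 29.402, y ≈ -26.500 km (keep extra digits for the depth step; rounded: 29.4, -26.5).
Then from the PKD sphere: z² = 64.62² − (x + 15.3)² − (y + 67.1)² with x = 29.402, y = -26.500, so z ≈ 23.003 ≈ 23.0 km.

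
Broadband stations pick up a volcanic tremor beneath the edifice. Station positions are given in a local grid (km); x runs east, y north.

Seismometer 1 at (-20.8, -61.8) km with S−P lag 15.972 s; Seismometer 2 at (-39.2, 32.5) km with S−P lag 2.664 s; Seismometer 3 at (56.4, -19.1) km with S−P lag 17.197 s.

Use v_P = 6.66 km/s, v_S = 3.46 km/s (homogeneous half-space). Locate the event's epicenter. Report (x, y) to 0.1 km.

x ≈ -46.1 km, y ≈ 50.4 km

Distance from S−P lag: d = Δt · v_P v_S / (v_P − v_S) = Δt · (6.66·3.46)/(6.66−3.46) ≈ 7.2011·Δt.
So d_Seismometer 1 = 115.02, d_Seismometer 2 = 19.18, d_Seismometer 3 = 123.84 km.
Circle about each station: (x + 20.8)² + (y + 61.8)² = 115.02²; (x + 39.2)² + (y − 32.5)² = 19.18²; (x − 56.4)² + (y + 19.1)² = 123.84².
Subtracting pairs of circle equations eliminates x²+y² and gives linear equations (the radical axes):
-36.8 x + 188.6 y = 11202.74
154.4 x + 85.4 y = -2812.86
Solving the 2×2 system: x ≈ -46.1, y ≈ 50.4 km.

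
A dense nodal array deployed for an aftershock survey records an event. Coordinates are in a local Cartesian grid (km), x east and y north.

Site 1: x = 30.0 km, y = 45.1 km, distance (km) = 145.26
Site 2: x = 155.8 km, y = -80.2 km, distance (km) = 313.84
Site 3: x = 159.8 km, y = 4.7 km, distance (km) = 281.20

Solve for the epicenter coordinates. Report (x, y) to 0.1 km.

Circle about each station: (x − 30.0)² + (y − 45.1)² = 145.26²; (x − 155.8)² + (y + 80.2)² = 313.84²; (x − 159.8)² + (y − 4.7)² = 281.20².
Subtracting pairs of circle equations eliminates x²+y² and gives linear equations (the radical axes):
251.6 x − 250.6 y = -49623.41
259.6 x − 80.8 y = -35348.85
Solving the 2×2 system: x ≈ -108.4, y ≈ 89.2 km.
Check against Site 1 (with the unrounded x, y): √((x − 30.0)²+(y − 45.1)²) = 145.26 ≈ 145.26 km. ✓

x ≈ -108.4 km, y ≈ 89.2 km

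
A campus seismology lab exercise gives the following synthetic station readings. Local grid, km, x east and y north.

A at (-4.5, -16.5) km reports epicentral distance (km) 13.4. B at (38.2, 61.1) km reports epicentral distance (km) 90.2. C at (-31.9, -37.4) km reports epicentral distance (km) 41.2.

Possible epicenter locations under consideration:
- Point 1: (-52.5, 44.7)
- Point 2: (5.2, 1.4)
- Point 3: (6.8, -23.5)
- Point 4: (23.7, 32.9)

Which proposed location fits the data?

Point 3

For each candidate, compare |candidate − station| to the reported distance:
Point 1: residuals A 64.4, B 2.0, C 43.4 → max 64.4 km
Point 2: residuals A 7.0, B 22.0, C 12.5 → max 22.0 km
Point 3: residuals A 0.1, B 0.0, C 0.1 → max 0.1 km
Point 4: residuals A 43.5, B 58.5, C 48.4 → max 58.5 km
Only Point 3 has all residuals ≈ 0.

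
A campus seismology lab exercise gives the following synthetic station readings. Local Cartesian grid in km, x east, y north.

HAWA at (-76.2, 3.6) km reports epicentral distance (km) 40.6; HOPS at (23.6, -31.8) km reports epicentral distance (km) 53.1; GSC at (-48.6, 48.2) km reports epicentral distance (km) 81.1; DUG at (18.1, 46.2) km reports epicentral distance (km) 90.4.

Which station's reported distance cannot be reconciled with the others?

HAWA

Solve using three stations at a time. Using HOPS, GSC, DUG (subtract circle equations pairwise → linear system) gives (x, y) ≈ (-29.5, -30.7).
Distances from that point to each station vs reported:
  HAWA: calculated 57.9 vs reported 40.6 → residual 17.3 km
  HOPS: calculated 53.2 vs reported 53.1 → residual 0.1 km
  GSC: calculated 81.1 vs reported 81.1 → residual 0.0 km
  DUG: calculated 90.4 vs reported 90.4 → residual 0.0 km
HOPS, GSC, DUG are mutually consistent (residuals ≈ 0); HAWA is off by 17.3 km.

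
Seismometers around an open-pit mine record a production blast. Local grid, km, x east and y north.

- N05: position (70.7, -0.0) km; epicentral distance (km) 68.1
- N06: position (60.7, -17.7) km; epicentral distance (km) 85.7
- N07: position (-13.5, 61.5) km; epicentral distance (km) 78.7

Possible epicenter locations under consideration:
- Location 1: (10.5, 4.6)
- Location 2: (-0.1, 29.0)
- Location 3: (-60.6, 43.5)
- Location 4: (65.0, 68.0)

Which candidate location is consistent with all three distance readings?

For each candidate, compare |candidate − station| to the reported distance:
Location 1: residuals N05 7.7, N06 30.8, N07 16.9 → max 30.8 km
Location 2: residuals N05 8.4, N06 9.0, N07 43.5 → max 43.5 km
Location 3: residuals N05 70.2, N06 50.2, N07 28.3 → max 70.2 km
Location 4: residuals N05 0.1, N06 0.1, N07 0.1 → max 0.1 km
Only Location 4 has all residuals ≈ 0.

Location 4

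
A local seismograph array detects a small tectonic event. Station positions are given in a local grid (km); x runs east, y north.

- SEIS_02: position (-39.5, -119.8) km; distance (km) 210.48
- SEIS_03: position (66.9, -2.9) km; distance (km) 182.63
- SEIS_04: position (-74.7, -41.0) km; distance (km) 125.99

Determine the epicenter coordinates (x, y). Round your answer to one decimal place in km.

Circle about each station: (x + 39.5)² + (y + 119.8)² = 210.48²; (x − 66.9)² + (y + 2.9)² = 182.63²; (x + 74.7)² + (y + 41.0)² = 125.99².
Subtracting pairs of circle equations eliminates x²+y² and gives linear equations (the radical axes):
212.8 x + 233.8 y = -480.16
-70.4 x + 157.6 y = 19777.15
Solving the 2×2 system: x ≈ -94.0, y ≈ 83.5 km.

(-94.0, 83.5)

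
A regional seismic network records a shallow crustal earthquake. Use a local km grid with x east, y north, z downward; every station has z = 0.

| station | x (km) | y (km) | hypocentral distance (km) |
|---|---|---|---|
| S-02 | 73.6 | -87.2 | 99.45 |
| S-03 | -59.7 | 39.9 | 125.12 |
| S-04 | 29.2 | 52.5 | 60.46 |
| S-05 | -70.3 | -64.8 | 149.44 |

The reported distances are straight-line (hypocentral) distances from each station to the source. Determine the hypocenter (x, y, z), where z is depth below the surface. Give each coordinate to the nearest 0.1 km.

Each station gives a sphere (x−x_i)² + (y−y_i)² + z² = d_i² (stations at z=0).
Subtracting the S-02 sphere from S-03 and S-04: z² cancels, leaving linear equations in x and y:
-266.6 x + 254.2 y = -13629.41
-88.8 x + 279.4 y = -3177.02
Solving: x ≈ 57.796, y ≈ 6.998 km (keep extra digits for the depth step; rounded: 57.8, 7.0).
Then from the S-02 sphere: z² = 99.45² − (x − 73.6)² − (y + 87.2)² with x = 57.796, y = 6.998, so z ≈ 27.700 ≈ 27.7 km.

(57.8, 7.0, 27.7)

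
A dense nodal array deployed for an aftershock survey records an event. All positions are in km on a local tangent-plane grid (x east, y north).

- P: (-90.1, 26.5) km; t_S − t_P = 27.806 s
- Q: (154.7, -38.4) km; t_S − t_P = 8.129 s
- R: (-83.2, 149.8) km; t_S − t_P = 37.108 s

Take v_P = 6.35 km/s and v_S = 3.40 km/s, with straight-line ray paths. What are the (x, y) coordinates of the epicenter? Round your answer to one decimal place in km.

Distance from S−P lag: d = Δt · v_P v_S / (v_P − v_S) = Δt · (6.35·3.40)/(6.35−3.40) ≈ 7.3186·Δt.
So d_P = 203.50, d_Q = 59.49, d_R = 271.58 km.
Circle about each station: (x + 90.1)² + (y − 26.5)² = 203.50²; (x − 154.7)² + (y + 38.4)² = 59.49²; (x + 83.2)² + (y − 149.8)² = 271.58².
Subtracting the P equation from the Q and R equations removes the quadratic terms:
489.6 x − 129.8 y = 54459.58
13.8 x + 246.6 y = -11801.43
Solving the 2×2 system: x ≈ 97.1, y ≈ -53.3 km.
Check against P (with the unrounded x, y): √((x + 90.1)²+(y − 26.5)²) = 203.50 ≈ 203.50 km. ✓

x ≈ 97.1 km, y ≈ -53.3 km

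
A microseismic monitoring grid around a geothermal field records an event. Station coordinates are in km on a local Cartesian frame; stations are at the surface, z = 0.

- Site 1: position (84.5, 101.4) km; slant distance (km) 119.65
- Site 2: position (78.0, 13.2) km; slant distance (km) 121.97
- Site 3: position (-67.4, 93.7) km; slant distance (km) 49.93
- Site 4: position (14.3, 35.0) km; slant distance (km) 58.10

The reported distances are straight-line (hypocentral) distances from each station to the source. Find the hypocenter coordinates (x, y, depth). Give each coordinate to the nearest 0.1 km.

(-28.9, 68.6, 19.5)

Each station gives a sphere (x−x_i)² + (y−y_i)² + z² = d_i² (stations at z=0).
Subtracting the Site 1 sphere from Site 2 and Site 3: z² cancels, leaving linear equations in x and y:
-13.0 x − 176.4 y = -11724.53
-303.8 x − 15.4 y = 7723.36
Solving: x ≈ -28.900, y ≈ 68.595 km (keep extra digits for the depth step; rounded: -28.9, 68.6).
Then from the Site 1 sphere: z² = 119.65² − (x − 84.5)² − (y − 101.4)² with x = -28.900, y = 68.595, so z ≈ 19.504 ≈ 19.5 km.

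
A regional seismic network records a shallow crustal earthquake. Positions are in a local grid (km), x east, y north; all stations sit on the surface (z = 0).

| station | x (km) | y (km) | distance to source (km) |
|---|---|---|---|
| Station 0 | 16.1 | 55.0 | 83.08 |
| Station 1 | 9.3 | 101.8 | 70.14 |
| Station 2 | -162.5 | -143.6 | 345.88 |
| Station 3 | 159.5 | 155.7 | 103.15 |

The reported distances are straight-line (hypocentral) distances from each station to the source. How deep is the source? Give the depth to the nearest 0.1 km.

Each station gives a sphere (x−x_i)² + (y−y_i)² + z² = d_i² (stations at z=0).
Subtracting the Station 0 sphere from Station 1 and Station 2: z² cancels, leaving linear equations in x and y:
-13.6 x + 93.6 y = 9148.19
-357.2 x − 397.2 y = -68987.69
Solving: x ≈ 72.706, y ≈ 108.301 km (keep extra digits for the depth step; rounded: 72.7, 108.3).
Then from the Station 0 sphere: z² = 83.08² − (x − 16.1)² − (y − 55.0)² with x = 72.706, y = 108.301, so z ≈ 29.275 ≈ 29.3 km.

29.3 km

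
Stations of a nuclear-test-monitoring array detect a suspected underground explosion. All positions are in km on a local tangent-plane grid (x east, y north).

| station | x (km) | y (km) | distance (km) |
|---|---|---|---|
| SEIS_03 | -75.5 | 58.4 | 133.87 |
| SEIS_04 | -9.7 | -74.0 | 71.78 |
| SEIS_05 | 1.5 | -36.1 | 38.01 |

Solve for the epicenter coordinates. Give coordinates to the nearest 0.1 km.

x ≈ 34.7 km, y ≈ -17.6 km

Circle about each station: (x + 75.5)² + (y − 58.4)² = 133.87²; (x + 9.7)² + (y + 74.0)² = 71.78²; (x − 1.5)² + (y + 36.1)² = 38.01².
Subtracting pairs of circle equations eliminates x²+y² and gives linear equations (the radical axes):
131.6 x − 264.8 y = 9228.09
154.0 x − 189.0 y = 8671.07
Solving the 2×2 system: x ≈ 34.7, y ≈ -17.6 km.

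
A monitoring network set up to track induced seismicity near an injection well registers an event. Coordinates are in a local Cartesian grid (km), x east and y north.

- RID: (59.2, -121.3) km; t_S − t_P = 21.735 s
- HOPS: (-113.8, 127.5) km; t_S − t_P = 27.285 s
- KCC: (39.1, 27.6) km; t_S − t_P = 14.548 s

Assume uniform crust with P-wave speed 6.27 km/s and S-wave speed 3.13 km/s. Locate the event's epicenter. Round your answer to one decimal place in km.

Distance from S−P lag: d = Δt · v_P v_S / (v_P − v_S) = Δt · (6.27·3.13)/(6.27−3.13) ≈ 6.2500·Δt.
So d_RID = 135.84, d_HOPS = 170.53, d_KCC = 90.93 km.
Circle about each station: (x − 59.2)² + (y + 121.3)² = 135.84²; (x + 113.8)² + (y − 127.5)² = 170.53²; (x − 39.1)² + (y − 27.6)² = 90.93².
Subtracting the RID equation from the HOPS and KCC equations removes the quadratic terms:
-346.0 x + 497.6 y = 360.38
-40.2 x + 297.8 y = -5743.52
Solving the 2×2 system: x ≈ -35.7, y ≈ -24.1 km.

-35.7 km east, -24.1 km north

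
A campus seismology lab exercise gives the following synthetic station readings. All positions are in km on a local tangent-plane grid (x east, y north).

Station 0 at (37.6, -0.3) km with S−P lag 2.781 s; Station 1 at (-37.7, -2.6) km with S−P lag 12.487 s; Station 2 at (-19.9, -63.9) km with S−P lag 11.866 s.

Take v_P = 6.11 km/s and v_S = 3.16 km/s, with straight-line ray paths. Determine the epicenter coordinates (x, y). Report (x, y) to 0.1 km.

Distance from S−P lag: d = Δt · v_P v_S / (v_P − v_S) = Δt · (6.11·3.16)/(6.11−3.16) ≈ 6.5449·Δt.
So d_Station 0 = 18.20, d_Station 1 = 81.73, d_Station 2 = 77.66 km.
Circle about each station: (x − 37.6)² + (y + 0.3)² = 18.20²; (x + 37.7)² + (y + 2.6)² = 81.73²; (x + 19.9)² + (y + 63.9)² = 77.66².
Subtracting the Station 0 equation from the Station 1 and Station 2 equations removes the quadratic terms:
-150.6 x − 4.6 y = -6334.35
-115.0 x − 127.2 y = -2634.47
Solving the 2×2 system: x ≈ 42.6, y ≈ -17.8 km.
Check against Station 0 (with the unrounded x, y): √((x − 37.6)²+(y + 0.3)²) = 18.21 ≈ 18.20 km. ✓

x ≈ 42.6 km, y ≈ -17.8 km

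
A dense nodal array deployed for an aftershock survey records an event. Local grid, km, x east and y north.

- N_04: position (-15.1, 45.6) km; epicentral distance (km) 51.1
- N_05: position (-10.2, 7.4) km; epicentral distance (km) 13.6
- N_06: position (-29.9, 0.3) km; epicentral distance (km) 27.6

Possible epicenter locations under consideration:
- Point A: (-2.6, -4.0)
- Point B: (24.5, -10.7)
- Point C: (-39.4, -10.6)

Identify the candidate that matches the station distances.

For each candidate, compare |candidate − station| to the reported distance:
Point A: residuals N_04 0.1, N_05 0.1, N_06 0.0 → max 0.1 km
Point B: residuals N_04 17.7, N_05 25.5, N_06 27.9 → max 27.9 km
Point C: residuals N_04 10.1, N_05 20.7, N_06 13.1 → max 20.7 km
Only Point A has all residuals ≈ 0.

Point A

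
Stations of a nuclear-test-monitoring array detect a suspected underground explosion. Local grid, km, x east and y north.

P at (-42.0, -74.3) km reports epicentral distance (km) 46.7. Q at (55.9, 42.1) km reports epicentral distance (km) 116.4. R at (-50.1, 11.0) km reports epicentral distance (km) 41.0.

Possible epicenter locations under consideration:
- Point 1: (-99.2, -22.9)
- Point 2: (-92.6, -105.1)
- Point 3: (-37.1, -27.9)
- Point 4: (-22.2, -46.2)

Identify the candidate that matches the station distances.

For each candidate, compare |candidate − station| to the reported distance:
Point 1: residuals P 30.2, Q 51.8, R 18.7 → max 51.8 km
Point 2: residuals P 12.5, Q 92.7, R 82.6 → max 92.7 km
Point 3: residuals P 0.0, Q 0.0, R 0.0 → max 0.0 km
Point 4: residuals P 12.3, Q 1.5, R 22.6 → max 22.6 km
Only Point 3 has all residuals ≈ 0.

Point 3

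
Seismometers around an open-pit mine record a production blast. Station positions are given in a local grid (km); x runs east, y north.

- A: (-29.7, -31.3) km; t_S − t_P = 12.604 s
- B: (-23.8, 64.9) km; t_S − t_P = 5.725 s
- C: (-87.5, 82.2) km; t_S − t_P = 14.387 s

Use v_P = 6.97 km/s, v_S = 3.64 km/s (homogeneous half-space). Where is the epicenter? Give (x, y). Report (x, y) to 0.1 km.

x ≈ 17.9 km, y ≈ 52.1 km

Distance from S−P lag: d = Δt · v_P v_S / (v_P − v_S) = Δt · (6.97·3.64)/(6.97−3.64) ≈ 7.6189·Δt.
So d_A = 96.03, d_B = 43.62, d_C = 109.61 km.
Circle about each station: (x + 29.7)² + (y + 31.3)² = 96.03²; (x + 23.8)² + (y − 64.9)² = 43.62²; (x + 87.5)² + (y − 82.2)² = 109.61².
Subtracting pairs of circle equations eliminates x²+y² and gives linear equations (the radical axes):
11.8 x + 192.4 y = 10235.73
-115.6 x + 227.0 y = 9758.72
Solving the 2×2 system: x ≈ 17.9, y ≈ 52.1 km.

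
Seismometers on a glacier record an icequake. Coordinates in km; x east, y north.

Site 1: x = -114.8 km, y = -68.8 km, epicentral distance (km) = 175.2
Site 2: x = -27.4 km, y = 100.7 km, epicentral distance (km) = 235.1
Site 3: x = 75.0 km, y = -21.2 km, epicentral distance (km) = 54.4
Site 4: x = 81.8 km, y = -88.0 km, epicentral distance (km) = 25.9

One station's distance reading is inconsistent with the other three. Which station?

Solve using three stations at a time. Using Site 1, Site 3, Site 4 (subtract circle equations pairwise → linear system) gives (x, y) ≈ (60.3, -73.6).
Distances from that point to each station vs reported:
  Site 1: calculated 175.2 vs reported 175.2 → residual 0.0 km
  Site 2: calculated 195.1 vs reported 235.1 → residual 40.0 km
  Site 3: calculated 54.4 vs reported 54.4 → residual 0.0 km
  Site 4: calculated 25.9 vs reported 25.9 → residual 0.0 km
Site 1, Site 3, Site 4 are mutually consistent (residuals ≈ 0); Site 2 is off by 40.0 km.

Site 2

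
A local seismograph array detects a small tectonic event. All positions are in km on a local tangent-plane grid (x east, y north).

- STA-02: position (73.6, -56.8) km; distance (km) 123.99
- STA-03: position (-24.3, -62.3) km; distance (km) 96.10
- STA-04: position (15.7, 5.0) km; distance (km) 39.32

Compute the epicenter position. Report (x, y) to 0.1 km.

Circle about each station: (x − 73.6)² + (y + 56.8)² = 123.99²; (x + 24.3)² + (y + 62.3)² = 96.10²; (x − 15.7)² + (y − 5.0)² = 39.32².
Subtracting the STA-02 equation from the STA-03 and STA-04 equations removes the quadratic terms:
-195.8 x − 11.0 y = 1966.89
-115.8 x + 123.6 y = 5455.75
Solving the 2×2 system: x ≈ -11.9, y ≈ 33.0 km.

x ≈ -11.9 km, y ≈ 33.0 km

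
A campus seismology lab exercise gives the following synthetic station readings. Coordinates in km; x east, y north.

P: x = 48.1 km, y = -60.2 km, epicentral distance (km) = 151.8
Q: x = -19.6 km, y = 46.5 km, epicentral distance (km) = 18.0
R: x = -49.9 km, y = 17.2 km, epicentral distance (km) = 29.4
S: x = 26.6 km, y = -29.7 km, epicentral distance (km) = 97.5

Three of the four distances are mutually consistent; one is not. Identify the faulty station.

Solve using three stations at a time. Using Q, R, S (subtract circle equations pairwise → linear system) gives (x, y) ≈ (-37.4, 43.8).
Distances from that point to each station vs reported:
  P: calculated 134.7 vs reported 151.8 → residual 17.1 km
  Q: calculated 18.0 vs reported 18.0 → residual 0.0 km
  R: calculated 29.4 vs reported 29.4 → residual 0.0 km
  S: calculated 97.5 vs reported 97.5 → residual 0.0 km
Q, R, S are mutually consistent (residuals ≈ 0); P is off by 17.1 km.

P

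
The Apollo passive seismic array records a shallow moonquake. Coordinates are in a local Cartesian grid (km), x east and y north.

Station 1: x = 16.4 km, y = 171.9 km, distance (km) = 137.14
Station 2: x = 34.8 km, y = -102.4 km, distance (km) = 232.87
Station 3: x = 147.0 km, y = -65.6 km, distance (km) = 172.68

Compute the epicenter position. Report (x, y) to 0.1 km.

Circle about each station: (x − 16.4)² + (y − 171.9)² = 137.14²; (x − 34.8)² + (y + 102.4)² = 232.87²; (x − 147.0)² + (y + 65.6)² = 172.68².
Subtracting the Station 1 equation from the Station 2 and Station 3 equations removes the quadratic terms:
36.8 x − 548.6 y = -53542.83
261.2 x − 475.0 y = -14917.21
Solving the 2×2 system: x ≈ 137.1, y ≈ 106.8 km.
Check against Station 1 (with the unrounded x, y): √((x − 16.4)²+(y − 171.9)²) = 137.14 ≈ 137.14 km. ✓

137.1 km east, 106.8 km north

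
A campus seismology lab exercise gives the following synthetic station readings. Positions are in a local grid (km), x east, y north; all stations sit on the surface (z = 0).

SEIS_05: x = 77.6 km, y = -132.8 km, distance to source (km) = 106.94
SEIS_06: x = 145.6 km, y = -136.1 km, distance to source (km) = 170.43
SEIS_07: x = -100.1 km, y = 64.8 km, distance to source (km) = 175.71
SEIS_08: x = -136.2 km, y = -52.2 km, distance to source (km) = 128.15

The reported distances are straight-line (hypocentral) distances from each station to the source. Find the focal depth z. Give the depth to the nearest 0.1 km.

Each station gives a sphere (x−x_i)² + (y−y_i)² + z² = d_i² (stations at z=0).
Subtracting the SEIS_05 sphere from SEIS_06 and SEIS_07: z² cancels, leaving linear equations in x and y:
136.0 x − 6.6 y = -1545.25
-355.4 x + 395.2 y = -28876.39
Solving: x ≈ -15.588, y ≈ -87.086 km (keep extra digits for the depth step; rounded: -15.6, -87.1).
Then from the SEIS_05 sphere: z² = 106.94² − (x − 77.6)² − (y + 132.8)² with x = -15.588, y = -87.086, so z ≈ 25.737 ≈ 25.7 km.

25.7 km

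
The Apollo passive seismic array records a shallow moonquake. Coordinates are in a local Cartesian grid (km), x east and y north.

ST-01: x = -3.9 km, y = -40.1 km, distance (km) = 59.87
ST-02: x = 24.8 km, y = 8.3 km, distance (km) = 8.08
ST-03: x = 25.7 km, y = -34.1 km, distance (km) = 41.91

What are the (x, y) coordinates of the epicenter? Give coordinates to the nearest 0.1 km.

Circle about each station: (x + 3.9)² + (y + 40.1)² = 59.87²; (x − 24.8)² + (y − 8.3)² = 8.08²; (x − 25.7)² + (y + 34.1)² = 41.91².
Subtracting the ST-01 equation from the ST-02 and ST-03 equations removes the quadratic terms:
57.4 x + 96.8 y = 2579.84
59.2 x + 12.0 y = 2028.05
Solving the 2×2 system: x ≈ 32.8, y ≈ 7.2 km.

x ≈ 32.8 km, y ≈ 7.2 km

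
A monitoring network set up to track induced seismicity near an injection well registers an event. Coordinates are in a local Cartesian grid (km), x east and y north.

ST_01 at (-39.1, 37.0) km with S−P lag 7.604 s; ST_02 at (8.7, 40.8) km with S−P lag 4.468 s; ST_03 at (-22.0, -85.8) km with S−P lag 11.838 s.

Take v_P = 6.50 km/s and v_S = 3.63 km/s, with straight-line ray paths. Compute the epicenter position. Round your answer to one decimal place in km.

Distance from S−P lag: d = Δt · v_P v_S / (v_P − v_S) = Δt · (6.50·3.63)/(6.50−3.63) ≈ 8.2213·Δt.
So d_ST_01 = 62.51, d_ST_02 = 36.73, d_ST_03 = 97.32 km.
Circle about each station: (x + 39.1)² + (y − 37.0)² = 62.51²; (x − 8.7)² + (y − 40.8)² = 36.73²; (x + 22.0)² + (y + 85.8)² = 97.32².
Subtracting the ST_01 equation from the ST_02 and ST_03 equations removes the quadratic terms:
95.6 x + 7.6 y = 1400.93
34.2 x − 245.6 y = -615.85
Solving the 2×2 system: x ≈ 14.3, y ≈ 4.5 km.

(14.3, 4.5)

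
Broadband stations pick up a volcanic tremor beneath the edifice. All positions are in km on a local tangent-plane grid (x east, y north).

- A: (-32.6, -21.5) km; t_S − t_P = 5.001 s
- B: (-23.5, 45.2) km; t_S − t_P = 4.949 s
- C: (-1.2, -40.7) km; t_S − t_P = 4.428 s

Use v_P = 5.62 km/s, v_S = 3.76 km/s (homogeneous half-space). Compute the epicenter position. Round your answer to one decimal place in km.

Distance from S−P lag: d = Δt · v_P v_S / (v_P − v_S) = Δt · (5.62·3.76)/(5.62−3.76) ≈ 11.3609·Δt.
So d_A = 56.82, d_B = 56.22, d_C = 50.31 km.
Circle about each station: (x + 32.6)² + (y + 21.5)² = 56.82²; (x + 23.5)² + (y − 45.2)² = 56.22²; (x + 1.2)² + (y + 40.7)² = 50.31².
Subtracting the A equation from the B and C equations removes the quadratic terms:
18.2 x + 133.4 y = 1138.10
62.8 x − 38.4 y = 830.34
Solving the 2×2 system: x ≈ 17.0, y ≈ 6.2 km.
Check against A (with the unrounded x, y): √((x + 32.6)²+(y + 21.5)²) = 56.83 ≈ 56.82 km. ✓

x ≈ 17.0 km, y ≈ 6.2 km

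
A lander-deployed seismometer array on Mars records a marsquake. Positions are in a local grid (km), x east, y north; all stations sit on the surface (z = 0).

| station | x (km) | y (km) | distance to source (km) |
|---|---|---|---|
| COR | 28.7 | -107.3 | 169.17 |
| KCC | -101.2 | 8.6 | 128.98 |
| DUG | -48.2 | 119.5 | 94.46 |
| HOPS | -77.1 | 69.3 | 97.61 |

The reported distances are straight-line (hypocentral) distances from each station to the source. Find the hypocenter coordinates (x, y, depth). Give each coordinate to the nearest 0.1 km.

Each station gives a sphere (x−x_i)² + (y−y_i)² + z² = d_i² (stations at z=0).
Subtracting the COR sphere from KCC and DUG: z² cancels, leaving linear equations in x and y:
-259.8 x + 231.8 y = 9961.07
-153.8 x + 453.6 y = 23962.31
Solving: x ≈ 12.606, y ≈ 57.101 km (keep extra digits for the depth step; rounded: 12.6, 57.1).
Then from the COR sphere: z² = 169.17² − (x − 28.7)² − (y + 107.3)² with x = 12.606, y = 57.101, so z ≈ 36.494 ≈ 36.5 km.

x ≈ 12.6 km, y ≈ 57.1 km, depth ≈ 36.5 km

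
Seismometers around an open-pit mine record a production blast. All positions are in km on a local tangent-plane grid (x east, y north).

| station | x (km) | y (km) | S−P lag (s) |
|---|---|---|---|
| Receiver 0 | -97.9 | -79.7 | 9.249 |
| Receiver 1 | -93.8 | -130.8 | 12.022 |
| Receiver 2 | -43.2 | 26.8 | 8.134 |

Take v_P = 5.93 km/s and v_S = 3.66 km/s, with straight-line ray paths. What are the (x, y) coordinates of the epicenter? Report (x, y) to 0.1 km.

Distance from S−P lag: d = Δt · v_P v_S / (v_P − v_S) = Δt · (5.93·3.66)/(5.93−3.66) ≈ 9.5611·Δt.
So d_Receiver 0 = 88.43, d_Receiver 1 = 114.94, d_Receiver 2 = 77.77 km.
Circle about each station: (x + 97.9)² + (y + 79.7)² = 88.43²; (x + 93.8)² + (y + 130.8)² = 114.94²; (x + 43.2)² + (y − 26.8)² = 77.77².
Subtracting the Receiver 0 equation from the Receiver 1 and Receiver 2 equations removes the quadratic terms:
8.2 x − 102.2 y = 4579.24
109.4 x + 213.0 y = -11580.33
Solving the 2×2 system: x ≈ -16.1, y ≈ -46.1 km.

(-16.1, -46.1)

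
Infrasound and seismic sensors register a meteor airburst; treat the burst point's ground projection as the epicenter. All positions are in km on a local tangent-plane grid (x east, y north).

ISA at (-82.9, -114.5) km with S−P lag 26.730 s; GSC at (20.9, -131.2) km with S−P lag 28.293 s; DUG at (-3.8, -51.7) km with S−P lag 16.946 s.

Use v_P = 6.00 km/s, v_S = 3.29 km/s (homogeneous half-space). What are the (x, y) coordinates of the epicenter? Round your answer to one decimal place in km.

Distance from S−P lag: d = Δt · v_P v_S / (v_P − v_S) = Δt · (6.00·3.29)/(6.00−3.29) ≈ 7.2841·Δt.
So d_ISA = 194.70, d_GSC = 206.09, d_DUG = 123.44 km.
Circle about each station: (x + 82.9)² + (y + 114.5)² = 194.70²; (x − 20.9)² + (y + 131.2)² = 206.09²; (x + 3.8)² + (y + 51.7)² = 123.44².
Subtracting the ISA equation from the GSC and DUG equations removes the quadratic terms:
207.6 x − 33.4 y = -6897.41
158.2 x + 125.6 y = 5375.33
Solving the 2×2 system: x ≈ -21.9, y ≈ 70.4 km.
Check against ISA (with the unrounded x, y): √((x + 82.9)²+(y + 114.5)²) = 194.69 ≈ 194.70 km. ✓

x ≈ -21.9 km, y ≈ 70.4 km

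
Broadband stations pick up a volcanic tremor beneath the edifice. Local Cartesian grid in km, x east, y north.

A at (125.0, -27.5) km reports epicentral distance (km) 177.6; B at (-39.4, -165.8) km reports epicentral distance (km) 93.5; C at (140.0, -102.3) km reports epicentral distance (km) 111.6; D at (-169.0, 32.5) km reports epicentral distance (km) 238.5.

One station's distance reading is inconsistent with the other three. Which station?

Solve using three stations at a time. Using B, C, D (subtract circle equations pairwise → linear system) gives (x, y) ≈ (28.4, -101.4).
Distances from that point to each station vs reported:
  A: calculated 121.6 vs reported 177.6 → residual 56.0 km
  B: calculated 93.5 vs reported 93.5 → residual 0.0 km
  C: calculated 111.6 vs reported 111.6 → residual 0.0 km
  D: calculated 238.5 vs reported 238.5 → residual 0.0 km
B, C, D are mutually consistent (residuals ≈ 0); A is off by 56.0 km.

A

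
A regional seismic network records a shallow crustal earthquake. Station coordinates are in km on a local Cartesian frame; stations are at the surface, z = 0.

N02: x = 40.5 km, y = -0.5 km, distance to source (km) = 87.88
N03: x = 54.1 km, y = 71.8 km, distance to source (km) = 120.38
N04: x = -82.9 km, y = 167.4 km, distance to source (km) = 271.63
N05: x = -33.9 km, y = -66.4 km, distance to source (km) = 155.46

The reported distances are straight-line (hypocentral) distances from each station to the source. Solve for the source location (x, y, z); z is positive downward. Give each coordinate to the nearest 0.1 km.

Each station gives a sphere (x−x_i)² + (y−y_i)² + z² = d_i² (stations at z=0).
Subtracting the N02 sphere from N03 and N04: z² cancels, leaving linear equations in x and y:
27.2 x + 144.6 y = -326.90
-246.8 x + 335.8 y = -32805.29
Solving: x ≈ 103.386, y ≈ -21.708 km (keep extra digits for the depth step; rounded: 103.4, -21.7).
Then from the N02 sphere: z² = 87.88² − (x − 40.5)² − (y + 0.5)² with x = 103.386, y = -21.708, so z ≈ 57.606 ≈ 57.6 km.
Check against N05 (with the unrounded solution): distance 155.45 ≈ 155.46 km. ✓

x ≈ 103.4 km, y ≈ -21.7 km, depth ≈ 57.6 km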